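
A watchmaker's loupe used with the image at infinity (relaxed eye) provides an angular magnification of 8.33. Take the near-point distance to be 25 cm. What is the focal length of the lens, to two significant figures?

3.0 cm

For the image at infinity, M = D/f.
f = D/M = 25/8.33 = 3.001 cm.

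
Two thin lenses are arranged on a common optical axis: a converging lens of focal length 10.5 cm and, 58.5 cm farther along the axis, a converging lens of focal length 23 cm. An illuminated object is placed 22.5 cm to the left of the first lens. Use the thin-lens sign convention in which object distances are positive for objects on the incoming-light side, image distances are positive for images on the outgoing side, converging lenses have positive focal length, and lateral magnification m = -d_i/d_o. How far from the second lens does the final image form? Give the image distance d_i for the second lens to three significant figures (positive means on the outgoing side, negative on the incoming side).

56.5 cm

Lens 1: 1/d_i1 = 1/f_1 - 1/d_o1 = 1/10.5 - 1/22.5 = 0.05079 cm^-1, so d_i1 = 19.688 cm.
The intermediate image is 19.688 cm to the right of lens 1, so d_o2 = L - d_i1 = 58.5 - 19.688 = 38.812 cm.
Lens 2: 1/d_i2 = 1/f_2 - 1/d_o2 = 1/23 - 1/(38.812) = 0.01771 cm^-1, so d_i2 = 56.455 cm.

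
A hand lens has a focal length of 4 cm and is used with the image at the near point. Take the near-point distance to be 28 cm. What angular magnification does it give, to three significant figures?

M = 1 + D/f = 1 + 28/4 = 8.000.

8.00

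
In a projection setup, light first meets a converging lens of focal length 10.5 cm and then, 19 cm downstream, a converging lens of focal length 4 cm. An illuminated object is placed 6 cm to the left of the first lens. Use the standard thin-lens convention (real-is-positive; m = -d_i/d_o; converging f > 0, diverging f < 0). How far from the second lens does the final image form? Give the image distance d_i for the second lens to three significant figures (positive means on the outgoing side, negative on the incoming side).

Applying the thin-lens equation to the first lens, 1/10.5 = 1/6 + 1/d_i1, which gives d_i1 = -14.000 cm.
With d_i1 < 0 the first image is virtual and lies on the object side; the object distance for lens 2 is d_o2 = 19 - (-14.000) = 33.000 cm.
Applying the thin-lens equation again with f_2 = 4 cm and d_o2 = 33.000 cm gives d_i2 = 4.552 cm.

4.55 cm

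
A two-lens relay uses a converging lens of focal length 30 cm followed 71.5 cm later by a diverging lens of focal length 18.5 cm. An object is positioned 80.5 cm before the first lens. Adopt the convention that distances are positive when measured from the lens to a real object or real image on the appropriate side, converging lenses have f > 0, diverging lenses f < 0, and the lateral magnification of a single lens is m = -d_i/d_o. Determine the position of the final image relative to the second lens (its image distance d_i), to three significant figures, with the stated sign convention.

Lens 1: 1/d_i1 = 1/f_1 - 1/d_o1 = 1/30 - 1/80.5 = 0.02091 cm^-1, so d_i1 = 47.822 cm.
Object distance for lens 2: d_o2 = 71.5 - 47.822 = 23.678 cm.
Lens 2: 1/d_i2 = 1/f_2 - 1/d_o2 = 1/(-18.5) - 1/(23.678) = -0.09629 cm^-1, so d_i2 = -10.386 cm.

-10.4 cm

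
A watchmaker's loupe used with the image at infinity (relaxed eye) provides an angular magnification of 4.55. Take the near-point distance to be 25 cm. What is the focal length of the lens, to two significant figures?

5.5 cm

For the image at infinity, M = D/f.
f = D/M = 25/4.55 = 5.495 cm.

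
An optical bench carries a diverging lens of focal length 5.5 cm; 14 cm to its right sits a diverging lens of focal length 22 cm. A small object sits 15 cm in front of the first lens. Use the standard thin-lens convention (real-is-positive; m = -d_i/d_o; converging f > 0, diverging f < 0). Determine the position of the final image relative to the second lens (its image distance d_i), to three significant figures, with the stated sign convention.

First lens: d_i1 = 1/(1/(-5.5) - 1/15) = -4.024 cm.
The intermediate image is virtual, 4.024 cm to the left of lens 1, so d_o2 = L - d_i1 = 14 - (-4.024) = 18.024 cm.
Second lens: d_i2 = 1/(1/(-22) - 1/(18.024)) = -9.907 cm.

-9.91 cm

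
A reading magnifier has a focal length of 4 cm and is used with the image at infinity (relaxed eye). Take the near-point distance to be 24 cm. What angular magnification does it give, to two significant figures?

M = D/f = 24/4 = 6.000.

6.0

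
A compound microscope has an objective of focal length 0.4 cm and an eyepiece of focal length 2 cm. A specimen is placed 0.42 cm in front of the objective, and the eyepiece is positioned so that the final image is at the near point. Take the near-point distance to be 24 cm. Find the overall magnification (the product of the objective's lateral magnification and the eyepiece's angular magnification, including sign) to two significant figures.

Objective: 1/d_i = 1/f_obj - 1/d_o = 1/0.4 - 1/0.42 = 0.11905 cm^-1, so d_i = 8.400 cm.
m_obj = -d_i/d_o = -8.400/0.42 = -20.000.
Eyepiece angular magnification (image at near point): M_eye = 1 + D/f_e = 1 + 24/2 = 13.000.
Overall M = m_obj x M_eye = (-20.000)(13.000) = -260.00.

-260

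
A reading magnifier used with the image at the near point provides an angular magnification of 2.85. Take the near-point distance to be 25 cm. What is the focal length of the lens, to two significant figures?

14 cm

For the image at the near point, M = 1 + D/f.
f = D/(M - 1) = 25/(2.85 - 1) = 13.514 cm.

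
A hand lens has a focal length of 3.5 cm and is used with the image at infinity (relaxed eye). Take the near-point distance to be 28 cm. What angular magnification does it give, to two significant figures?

8.0

M = D/f = 28/3.5 = 8.000.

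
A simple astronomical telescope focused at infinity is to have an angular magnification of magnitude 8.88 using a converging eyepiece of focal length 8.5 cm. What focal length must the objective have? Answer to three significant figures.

|M| = f_obj/|f_eye|, so f_obj = |M| x |f_eye| = 8.88 x 8.5 = 75.480 cm.

75.5 cm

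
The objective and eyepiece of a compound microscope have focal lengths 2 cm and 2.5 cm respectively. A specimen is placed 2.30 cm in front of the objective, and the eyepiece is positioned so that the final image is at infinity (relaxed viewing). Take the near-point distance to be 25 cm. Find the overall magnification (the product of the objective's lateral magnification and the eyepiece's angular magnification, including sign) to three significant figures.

Objective: 1/d_i = 1/f_obj - 1/d_o = 1/2 - 1/2.30 = 0.06522 cm^-1, so d_i = 15.333 cm.
m_obj = -d_i/d_o = -15.333/2.30 = -6.667.
Eyepiece angular magnification (image at infinity): M_eye = D/f_e = 25/2.5 = 10.000.
Overall M = m_obj x M_eye = (-6.667)(10.000) = -66.67.

-66.7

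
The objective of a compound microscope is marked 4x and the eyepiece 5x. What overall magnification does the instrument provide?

The overall magnification of a compound microscope is the product of the objective and eyepiece magnifications:
M = M_obj x M_eye = 4 x 5 = 20.

20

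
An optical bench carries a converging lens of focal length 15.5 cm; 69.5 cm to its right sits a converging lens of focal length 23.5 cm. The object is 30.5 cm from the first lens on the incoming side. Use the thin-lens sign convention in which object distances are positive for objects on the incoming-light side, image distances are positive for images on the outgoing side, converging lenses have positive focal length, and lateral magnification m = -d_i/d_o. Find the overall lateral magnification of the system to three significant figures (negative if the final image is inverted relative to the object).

Applying the thin-lens equation to the first lens, 1/15.5 = 1/30.5 + 1/d_i1, which gives d_i1 = 31.517 cm.
Its lateral magnification is m_1 = -d_i1/d_o1 = -(31.517)/30.5 = -1.0333.
The intermediate image is 31.517 cm to the right of lens 1, so d_o2 = L - d_i1 = 69.5 - 31.517 = 37.983 cm.
Applying the thin-lens equation again with f_2 = 23.5 cm and d_o2 = 37.983 cm gives d_i2 = 61.630 cm.
m_2 = -(61.630)/(37.983) = -1.6226.
Total m = m_1 x m_2 = (-1.0333)(-1.6226) = 1.6766.

1.68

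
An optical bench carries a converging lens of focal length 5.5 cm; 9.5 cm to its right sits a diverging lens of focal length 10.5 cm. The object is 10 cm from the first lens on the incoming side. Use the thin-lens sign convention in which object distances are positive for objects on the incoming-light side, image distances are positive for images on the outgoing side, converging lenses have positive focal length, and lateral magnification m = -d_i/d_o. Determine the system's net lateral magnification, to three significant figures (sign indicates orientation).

Applying the thin-lens equation to the first lens, 1/5.5 = 1/10 + 1/d_i1, which gives d_i1 = 12.222 cm.
Its lateral magnification is m_1 = -d_i1/d_o1 = -(12.222)/10 = -1.2222.
Since 12.222 cm > 9.5 cm, the first image lies past the second lens and serves as a virtual object: d_o2 = L - d_i1 = -2.722 cm.
Applying the thin-lens equation again with f_2 = -10.5 cm and d_o2 = -2.722 cm gives d_i2 = 3.675 cm.
m_2 = -(3.675)/(-2.722) = 1.3500.
The system's lateral magnification is m_1 m_2 = (-1.2222)(1.3500) = -1.6500.

-1.65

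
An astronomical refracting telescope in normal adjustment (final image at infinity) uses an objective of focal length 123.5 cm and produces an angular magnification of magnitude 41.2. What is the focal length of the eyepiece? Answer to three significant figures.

3.00 cm

|M| = f_obj/f_eye, so f_eye = f_obj/|M| = 123.5/41.2 = 2.998 cm.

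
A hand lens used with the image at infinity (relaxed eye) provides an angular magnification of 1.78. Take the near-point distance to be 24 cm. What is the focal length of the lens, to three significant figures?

For the image at infinity, M = D/f.
f = D/M = 24/1.78 = 13.483 cm.

13.5 cm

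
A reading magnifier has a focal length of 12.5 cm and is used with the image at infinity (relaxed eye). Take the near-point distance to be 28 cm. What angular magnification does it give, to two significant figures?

2.2

M = D/f = 28/12.5 = 2.240.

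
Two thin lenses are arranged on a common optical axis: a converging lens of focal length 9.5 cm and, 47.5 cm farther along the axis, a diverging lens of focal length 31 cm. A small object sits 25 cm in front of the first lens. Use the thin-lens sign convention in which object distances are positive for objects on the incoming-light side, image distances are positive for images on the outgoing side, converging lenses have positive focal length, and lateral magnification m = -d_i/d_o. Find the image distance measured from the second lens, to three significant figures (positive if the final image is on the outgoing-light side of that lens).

-15.8 cm

Lens 1: 1/d_i1 = 1/f_1 - 1/d_o1 = 1/9.5 - 1/25 = 0.06526 cm^-1, so d_i1 = 15.323 cm.
That image sits 32.177 cm in front of the second lens, so d_o2 = 32.177 cm.
Lens 2: 1/d_i2 = 1/f_2 - 1/d_o2 = 1/(-31) - 1/(32.177) = -0.06334 cm^-1, so d_i2 = -15.789 cm.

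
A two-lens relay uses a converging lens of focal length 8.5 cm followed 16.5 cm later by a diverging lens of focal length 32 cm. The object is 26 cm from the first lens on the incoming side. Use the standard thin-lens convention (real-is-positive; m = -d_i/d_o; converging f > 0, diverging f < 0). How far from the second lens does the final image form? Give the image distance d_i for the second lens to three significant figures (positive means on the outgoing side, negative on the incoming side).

-3.45 cm

Lens 1: 1/d_i1 = 1/f_1 - 1/d_o1 = 1/8.5 - 1/26 = 0.07919 cm^-1, so d_i1 = 12.629 cm.
Object distance for lens 2: d_o2 = 16.5 - 12.629 = 3.871 cm.
Lens 2: 1/d_i2 = 1/f_2 - 1/d_o2 = 1/(-32) - 1/(3.871) = -0.28955 cm^-1, so d_i2 = -3.454 cm.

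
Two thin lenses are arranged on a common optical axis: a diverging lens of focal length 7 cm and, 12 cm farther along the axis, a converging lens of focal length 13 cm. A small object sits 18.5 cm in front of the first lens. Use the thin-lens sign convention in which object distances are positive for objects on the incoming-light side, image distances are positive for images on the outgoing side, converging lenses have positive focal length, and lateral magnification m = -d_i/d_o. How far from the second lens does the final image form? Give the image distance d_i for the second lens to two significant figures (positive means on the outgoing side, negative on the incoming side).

54 cm

First lens: d_i1 = 1/(1/(-7) - 1/18.5) = -5.078 cm.
With d_i1 < 0 the first image is virtual and lies on the object side; the object distance for lens 2 is d_o2 = 12 - (-5.078) = 17.078 cm.
Second lens: d_i2 = 1/(1/13 - 1/(17.078)) = 54.437 cm.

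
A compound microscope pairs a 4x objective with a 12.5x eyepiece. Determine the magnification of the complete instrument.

50

The overall magnification of a compound microscope is the product of the objective and eyepiece magnifications:
M = M_obj x M_eye = 4 x 12.5 = 50.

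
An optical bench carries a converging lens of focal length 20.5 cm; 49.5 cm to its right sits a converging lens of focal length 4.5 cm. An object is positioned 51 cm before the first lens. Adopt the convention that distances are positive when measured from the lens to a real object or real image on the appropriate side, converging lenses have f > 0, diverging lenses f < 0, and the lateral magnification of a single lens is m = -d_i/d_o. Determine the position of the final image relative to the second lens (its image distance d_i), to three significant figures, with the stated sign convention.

6.39 cm

First lens: d_i1 = 1/(1/20.5 - 1/51) = 34.279 cm.
Object distance for lens 2: d_o2 = 49.5 - 34.279 = 15.221 cm.
Second lens: d_i2 = 1/(1/4.5 - 1/(15.221)) = 6.389 cm.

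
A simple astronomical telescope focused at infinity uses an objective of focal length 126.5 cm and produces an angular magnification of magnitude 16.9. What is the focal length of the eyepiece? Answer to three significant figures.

|M| = f_obj/f_eye, so f_eye = f_obj/|M| = 126.5/16.9 = 7.485 cm.

7.49 cm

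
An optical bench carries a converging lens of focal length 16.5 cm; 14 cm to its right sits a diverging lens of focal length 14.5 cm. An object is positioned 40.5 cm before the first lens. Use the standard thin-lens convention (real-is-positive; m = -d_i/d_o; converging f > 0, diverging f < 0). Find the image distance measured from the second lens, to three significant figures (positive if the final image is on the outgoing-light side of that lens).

Lens 1: 1/d_i1 = 1/f_1 - 1/d_o1 = 1/16.5 - 1/40.5 = 0.03591 cm^-1, so d_i1 = 27.844 cm.
Since 27.844 cm > 14 cm, the first image lies past the second lens and serves as a virtual object: d_o2 = L - d_i1 = -13.844 cm.
Lens 2: 1/d_i2 = 1/f_2 - 1/d_o2 = 1/(-14.5) - 1/(-13.844) = 0.00327 cm^-1, so d_i2 = 305.881 cm.

306 cm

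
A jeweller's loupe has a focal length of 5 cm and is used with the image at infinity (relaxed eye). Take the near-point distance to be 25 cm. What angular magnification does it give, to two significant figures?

5.0

M = D/f = 25/5 = 5.000.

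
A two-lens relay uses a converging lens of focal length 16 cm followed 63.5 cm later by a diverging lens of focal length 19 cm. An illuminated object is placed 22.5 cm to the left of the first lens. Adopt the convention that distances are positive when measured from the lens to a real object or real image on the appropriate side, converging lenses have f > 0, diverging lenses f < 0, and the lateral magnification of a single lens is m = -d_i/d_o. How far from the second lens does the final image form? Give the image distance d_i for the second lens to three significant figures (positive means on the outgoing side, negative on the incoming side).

Applying the thin-lens equation to the first lens, 1/16 = 1/22.5 + 1/d_i1, which gives d_i1 = 55.385 cm.
The intermediate image is 55.385 cm to the right of lens 1, so d_o2 = L - d_i1 = 63.5 - 55.385 = 8.115 cm.
Applying the thin-lens equation again with f_2 = -19 cm and d_o2 = 8.115 cm gives d_i2 = -5.687 cm.

-5.69 cm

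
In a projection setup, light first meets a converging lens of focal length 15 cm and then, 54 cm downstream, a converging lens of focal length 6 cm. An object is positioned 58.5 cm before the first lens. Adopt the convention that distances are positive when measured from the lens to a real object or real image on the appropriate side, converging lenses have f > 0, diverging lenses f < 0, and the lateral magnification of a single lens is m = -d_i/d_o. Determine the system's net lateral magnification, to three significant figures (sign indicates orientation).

0.0743

First lens: d_i1 = 1/(1/15 - 1/58.5) = 20.172 cm.
m_1 = -(20.172)/58.5 = -0.3448.
That image sits 33.828 cm in front of the second lens, so d_o2 = 33.828 cm.
Second lens: d_i2 = 1/(1/6 - 1/(33.828)) = 7.294 cm.
m_2 = -(7.294)/(33.828) = -0.2156.
Overall magnification: m = m_1 m_2 = 0.0743.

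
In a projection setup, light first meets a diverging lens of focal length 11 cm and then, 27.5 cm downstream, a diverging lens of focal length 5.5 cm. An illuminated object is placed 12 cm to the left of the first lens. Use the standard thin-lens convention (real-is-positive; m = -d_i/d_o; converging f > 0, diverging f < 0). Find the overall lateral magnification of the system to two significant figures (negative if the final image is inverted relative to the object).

First lens: d_i1 = 1/(1/(-11) - 1/12) = -5.739 cm.
m_1 = -(-5.739)/12 = 0.4783.
With d_i1 < 0 the first image is virtual and lies on the object side; the object distance for lens 2 is d_o2 = 27.5 - (-5.739) = 33.239 cm.
Second lens: d_i2 = 1/(1/(-5.5) - 1/(33.239)) = -4.719 cm.
m_2 = -(-4.719)/(33.239) = 0.1420.
The system's lateral magnification is m_1 m_2 = (0.4783)(0.1420) = 0.0679.

0.068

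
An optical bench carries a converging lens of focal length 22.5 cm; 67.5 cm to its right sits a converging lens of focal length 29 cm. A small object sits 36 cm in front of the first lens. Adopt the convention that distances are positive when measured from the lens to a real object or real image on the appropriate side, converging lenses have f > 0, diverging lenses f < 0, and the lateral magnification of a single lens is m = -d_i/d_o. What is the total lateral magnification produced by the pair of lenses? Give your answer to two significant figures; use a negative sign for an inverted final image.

Lens 1: 1/d_i1 = 1/f_1 - 1/d_o1 = 1/22.5 - 1/36 = 0.01667 cm^-1, so d_i1 = 60.000 cm.
m_1 = -(60.000)/36 = -1.6667.
The intermediate image is 60.000 cm to the right of lens 1, so d_o2 = L - d_i1 = 67.5 - 60.000 = 7.500 cm.
Lens 2: 1/d_i2 = 1/f_2 - 1/d_o2 = 1/29 - 1/(7.500) = -0.09885 cm^-1, so d_i2 = -10.116 cm.
m_2 = -(-10.116)/(7.500) = 1.3488.
Overall magnification: m = m_1 m_2 = -2.2481.

-2.2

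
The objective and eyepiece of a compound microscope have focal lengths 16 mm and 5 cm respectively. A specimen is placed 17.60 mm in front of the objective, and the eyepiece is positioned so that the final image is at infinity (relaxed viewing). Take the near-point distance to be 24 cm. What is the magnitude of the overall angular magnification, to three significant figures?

48.0

Convert to cm: f_obj = 16 mm = 1.6 cm; d_o = 17.60 mm = 1.76 cm.
Objective: 1/d_i = 1/f_obj - 1/d_o = 1/1.6 - 1/1.76 = 0.05682 cm^-1, so d_i = 17.600 cm.
m_obj = -d_i/d_o = -17.600/1.76 = -10.000.
Eyepiece angular magnification (image at infinity): M_eye = D/f_e = 24/5 = 4.800.
Overall M = m_obj x M_eye = (-10.000)(4.800) = -48.00.
|M| = 48.00.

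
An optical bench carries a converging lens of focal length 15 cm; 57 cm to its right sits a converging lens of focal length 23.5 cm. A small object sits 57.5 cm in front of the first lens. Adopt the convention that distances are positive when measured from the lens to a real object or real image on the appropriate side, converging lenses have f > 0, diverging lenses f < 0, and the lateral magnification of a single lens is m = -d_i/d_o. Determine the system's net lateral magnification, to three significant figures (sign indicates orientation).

0.628

First lens: d_i1 = 1/(1/15 - 1/57.5) = 20.294 cm.
m_1 = -(20.294)/57.5 = -0.3529.
That image sits 36.706 cm in front of the second lens, so d_o2 = 36.706 cm.
Second lens: d_i2 = 1/(1/23.5 - 1/(36.706)) = 65.318 cm.
m_2 = -(65.318)/(36.706) = -1.7795.
Overall magnification: m = m_1 m_2 = 0.6281.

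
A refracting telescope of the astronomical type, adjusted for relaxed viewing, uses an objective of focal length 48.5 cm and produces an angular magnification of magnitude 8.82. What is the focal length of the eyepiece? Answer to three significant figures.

5.50 cm

|M| = f_obj/f_eye, so f_eye = f_obj/|M| = 48.5/8.82 = 5.499 cm.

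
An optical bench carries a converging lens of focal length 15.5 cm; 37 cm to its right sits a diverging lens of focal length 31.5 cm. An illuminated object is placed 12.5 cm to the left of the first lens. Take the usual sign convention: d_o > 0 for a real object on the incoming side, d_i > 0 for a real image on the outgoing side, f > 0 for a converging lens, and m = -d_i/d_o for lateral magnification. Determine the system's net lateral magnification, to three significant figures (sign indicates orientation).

First lens: d_i1 = 1/(1/15.5 - 1/12.5) = -64.583 cm.
m_1 = -(-64.583)/12.5 = 5.1667.
With d_i1 < 0 the first image is virtual and lies on the object side; the object distance for lens 2 is d_o2 = 37 - (-64.583) = 101.583 cm.
Second lens: d_i2 = 1/(1/(-31.5) - 1/(101.583)) = -24.044 cm.
m_2 = -(-24.044)/(101.583) = 0.2367.
The system's lateral magnification is m_1 m_2 = (5.1667)(0.2367) = 1.2229.

1.22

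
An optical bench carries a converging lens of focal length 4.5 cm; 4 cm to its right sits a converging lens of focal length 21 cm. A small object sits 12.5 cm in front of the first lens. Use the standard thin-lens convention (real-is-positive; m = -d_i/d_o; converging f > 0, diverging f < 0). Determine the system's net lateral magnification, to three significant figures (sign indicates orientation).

First lens: d_i1 = 1/(1/4.5 - 1/12.5) = 7.031 cm.
m_1 = -(7.031)/12.5 = -0.5625.
This image would form 7.031 cm past lens 1, i.e. 3.031 cm beyond lens 2, so it is a virtual object for lens 2: d_o2 = 4 - 7.031 = -3.031 cm.
Second lens: d_i2 = 1/(1/21 - 1/(-3.031)) = 2.649 cm.
m_2 = -(2.649)/(-3.031) = 0.8739.
The system's lateral magnification is m_1 m_2 = (-0.5625)(0.8739) = -0.4915.

-0.492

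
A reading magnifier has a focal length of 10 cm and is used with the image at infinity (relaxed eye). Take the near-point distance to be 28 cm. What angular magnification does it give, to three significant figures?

M = D/f = 28/10 = 2.800.

2.80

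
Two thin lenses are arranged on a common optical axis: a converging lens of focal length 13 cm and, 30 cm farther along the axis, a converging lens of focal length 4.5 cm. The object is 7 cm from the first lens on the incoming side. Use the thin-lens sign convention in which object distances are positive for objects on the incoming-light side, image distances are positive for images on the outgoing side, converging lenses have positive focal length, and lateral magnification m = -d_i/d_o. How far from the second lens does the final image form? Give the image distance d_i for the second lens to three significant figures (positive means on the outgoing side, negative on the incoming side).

5.00 cm

Lens 1: 1/d_i1 = 1/f_1 - 1/d_o1 = 1/13 - 1/7 = -0.06593 cm^-1, so d_i1 = -15.167 cm.
The intermediate image is virtual, 15.167 cm to the left of lens 1, so d_o2 = L - d_i1 = 30 - (-15.167) = 45.167 cm.
Lens 2: 1/d_i2 = 1/f_2 - 1/d_o2 = 1/4.5 - 1/(45.167) = 0.20008 cm^-1, so d_i2 = 4.998 cm.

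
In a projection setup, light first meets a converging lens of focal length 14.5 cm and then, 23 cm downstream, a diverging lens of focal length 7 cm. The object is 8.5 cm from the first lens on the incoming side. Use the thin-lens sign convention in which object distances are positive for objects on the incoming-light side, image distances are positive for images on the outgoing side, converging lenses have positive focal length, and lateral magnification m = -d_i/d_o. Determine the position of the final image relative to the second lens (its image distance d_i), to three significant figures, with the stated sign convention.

First lens: d_i1 = 1/(1/14.5 - 1/8.5) = -20.542 cm.
With d_i1 < 0 the first image is virtual and lies on the object side; the object distance for lens 2 is d_o2 = 23 - (-20.542) = 43.542 cm.
Second lens: d_i2 = 1/(1/(-7) - 1/(43.542)) = -6.031 cm.

-6.03 cm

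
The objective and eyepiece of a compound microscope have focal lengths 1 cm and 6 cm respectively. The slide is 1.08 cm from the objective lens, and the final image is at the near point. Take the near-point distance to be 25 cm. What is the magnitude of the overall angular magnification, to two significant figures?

Objective: 1/d_i = 1/f_obj - 1/d_o = 1/1 - 1/1.08 = 0.07407 cm^-1, so d_i = 13.500 cm.
m_obj = -d_i/d_o = -13.500/1.08 = -12.500.
Eyepiece angular magnification (image at near point): M_eye = 1 + D/f_e = 1 + 25/6 = 5.167.
Overall M = m_obj x M_eye = (-12.500)(5.167) = -64.58.
|M| = 64.58.

65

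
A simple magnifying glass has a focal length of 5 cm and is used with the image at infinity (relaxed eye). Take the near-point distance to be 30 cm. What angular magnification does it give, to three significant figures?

M = D/f = 30/5 = 6.000.

6.00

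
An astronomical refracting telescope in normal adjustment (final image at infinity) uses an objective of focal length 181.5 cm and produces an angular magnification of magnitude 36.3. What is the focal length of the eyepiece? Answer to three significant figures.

|M| = f_obj/f_eye, so f_eye = f_obj/|M| = 181.5/36.3 = 5.000 cm.

5.00 cm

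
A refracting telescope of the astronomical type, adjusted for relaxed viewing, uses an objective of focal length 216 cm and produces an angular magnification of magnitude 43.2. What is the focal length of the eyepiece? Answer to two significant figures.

|M| = f_obj/f_eye, so f_eye = f_obj/|M| = 216/43.2 = 5.000 cm.

5.0 cm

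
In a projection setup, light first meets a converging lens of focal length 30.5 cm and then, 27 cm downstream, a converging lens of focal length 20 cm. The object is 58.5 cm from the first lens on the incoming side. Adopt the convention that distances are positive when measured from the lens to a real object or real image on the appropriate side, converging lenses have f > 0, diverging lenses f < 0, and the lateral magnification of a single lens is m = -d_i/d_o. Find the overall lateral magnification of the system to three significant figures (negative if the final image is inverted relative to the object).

Lens 1: 1/d_i1 = 1/f_1 - 1/d_o1 = 1/30.5 - 1/58.5 = 0.01569 cm^-1, so d_i1 = 63.723 cm.
m_1 = -(63.723)/58.5 = -1.0893.
This image would form 63.723 cm past lens 1, i.e. 36.723 cm beyond lens 2, so it is a virtual object for lens 2: d_o2 = 27 - 63.723 = -36.723 cm.
Lens 2: 1/d_i2 = 1/f_2 - 1/d_o2 = 1/20 - 1/(-36.723) = 0.07723 cm^-1, so d_i2 = 12.948 cm.
m_2 = -(12.948)/(-36.723) = 0.3526.
Overall magnification: m = m_1 m_2 = -0.3841.

-0.384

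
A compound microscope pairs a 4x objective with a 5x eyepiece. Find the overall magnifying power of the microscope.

20

The overall magnification of a compound microscope is the product of the objective and eyepiece magnifications:
M = M_obj x M_eye = 4 x 5 = 20.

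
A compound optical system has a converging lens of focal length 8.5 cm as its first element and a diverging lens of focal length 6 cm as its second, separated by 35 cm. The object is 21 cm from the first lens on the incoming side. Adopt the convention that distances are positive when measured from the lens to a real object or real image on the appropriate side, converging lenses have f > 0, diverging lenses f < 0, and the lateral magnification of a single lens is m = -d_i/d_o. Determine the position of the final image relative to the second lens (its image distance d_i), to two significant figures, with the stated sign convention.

-4.7 cm

First lens: d_i1 = 1/(1/8.5 - 1/21) = 14.280 cm.
That image sits 20.720 cm in front of the second lens, so d_o2 = 20.720 cm.
Second lens: d_i2 = 1/(1/(-6) - 1/(20.720)) = -4.653 cm.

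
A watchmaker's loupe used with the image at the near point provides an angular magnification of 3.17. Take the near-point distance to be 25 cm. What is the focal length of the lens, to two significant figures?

For the image at the near point, M = 1 + D/f.
f = D/(M - 1) = 25/(3.17 - 1) = 11.521 cm.

12 cm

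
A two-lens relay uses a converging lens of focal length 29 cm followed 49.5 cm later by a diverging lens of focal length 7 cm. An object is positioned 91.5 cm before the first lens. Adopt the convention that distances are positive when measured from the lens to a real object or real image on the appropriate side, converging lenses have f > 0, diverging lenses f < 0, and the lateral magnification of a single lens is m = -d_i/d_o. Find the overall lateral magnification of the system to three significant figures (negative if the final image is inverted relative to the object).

-0.231

First lens: d_i1 = 1/(1/29 - 1/91.5) = 42.456 cm.
m_1 = -(42.456)/91.5 = -0.4640.
Object distance for lens 2: d_o2 = 49.5 - 42.456 = 7.044 cm.
Second lens: d_i2 = 1/(1/(-7) - 1/(7.044)) = -3.511 cm.
m_2 = -(-3.511)/(7.044) = 0.4984.
The system's lateral magnification is m_1 m_2 = (-0.4640)(0.4984) = -0.2313.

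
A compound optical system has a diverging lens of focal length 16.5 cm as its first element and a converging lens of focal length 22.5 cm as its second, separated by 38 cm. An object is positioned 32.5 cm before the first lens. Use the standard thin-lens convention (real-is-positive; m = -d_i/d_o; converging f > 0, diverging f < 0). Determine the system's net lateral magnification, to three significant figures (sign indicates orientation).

Lens 1: 1/d_i1 = 1/f_1 - 1/d_o1 = 1/(-16.5) - 1/32.5 = -0.09138 cm^-1, so d_i1 = -10.944 cm.
m_1 = -(-10.944)/32.5 = 0.3367.
With d_i1 < 0 the first image is virtual and lies on the object side; the object distance for lens 2 is d_o2 = 38 - (-10.944) = 48.944 cm.
Lens 2: 1/d_i2 = 1/f_2 - 1/d_o2 = 1/22.5 - 1/(48.944) = 0.02401 cm^-1, so d_i2 = 41.644 cm.
m_2 = -(41.644)/(48.944) = -0.8509.
Total m = m_1 x m_2 = (0.3367)(-0.8509) = -0.2865.

-0.287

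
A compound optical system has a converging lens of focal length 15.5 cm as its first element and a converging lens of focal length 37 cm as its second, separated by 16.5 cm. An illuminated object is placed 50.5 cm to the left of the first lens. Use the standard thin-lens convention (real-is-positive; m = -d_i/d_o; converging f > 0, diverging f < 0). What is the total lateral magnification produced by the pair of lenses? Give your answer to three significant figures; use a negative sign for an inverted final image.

Applying the thin-lens equation to the first lens, 1/15.5 = 1/50.5 + 1/d_i1, which gives d_i1 = 22.364 cm.
Its lateral magnification is m_1 = -d_i1/d_o1 = -(22.364)/50.5 = -0.4429.
Since 22.364 cm > 16.5 cm, the first image lies past the second lens and serves as a virtual object: d_o2 = L - d_i1 = -5.864 cm.
Applying the thin-lens equation again with f_2 = 37 cm and d_o2 = -5.864 cm gives d_i2 = 5.062 cm.
m_2 = -(5.062)/(-5.864) = 0.8632.
The system's lateral magnification is m_1 m_2 = (-0.4429)(0.8632) = -0.3823.

-0.382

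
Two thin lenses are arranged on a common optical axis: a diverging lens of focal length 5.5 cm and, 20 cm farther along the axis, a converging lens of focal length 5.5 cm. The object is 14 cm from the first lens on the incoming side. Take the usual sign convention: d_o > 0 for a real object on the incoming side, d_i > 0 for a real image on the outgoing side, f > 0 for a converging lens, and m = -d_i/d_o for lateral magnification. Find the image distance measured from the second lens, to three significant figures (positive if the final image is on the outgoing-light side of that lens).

7.14 cm

First lens: d_i1 = 1/(1/(-5.5) - 1/14) = -3.949 cm.
With d_i1 < 0 the first image is virtual and lies on the object side; the object distance for lens 2 is d_o2 = 20 - (-3.949) = 23.949 cm.
Second lens: d_i2 = 1/(1/5.5 - 1/(23.949)) = 7.140 cm.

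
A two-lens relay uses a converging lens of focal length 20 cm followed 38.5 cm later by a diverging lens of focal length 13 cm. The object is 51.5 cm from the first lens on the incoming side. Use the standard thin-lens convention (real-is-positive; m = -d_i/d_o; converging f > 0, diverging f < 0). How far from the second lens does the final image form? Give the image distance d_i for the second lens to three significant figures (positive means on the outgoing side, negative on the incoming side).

-4.01 cm

Lens 1: 1/d_i1 = 1/f_1 - 1/d_o1 = 1/20 - 1/51.5 = 0.03058 cm^-1, so d_i1 = 32.698 cm.
That image sits 5.802 cm in front of the second lens, so d_o2 = 5.802 cm.
Lens 2: 1/d_i2 = 1/f_2 - 1/d_o2 = 1/(-13) - 1/(5.802) = -0.24929 cm^-1, so d_i2 = -4.011 cm.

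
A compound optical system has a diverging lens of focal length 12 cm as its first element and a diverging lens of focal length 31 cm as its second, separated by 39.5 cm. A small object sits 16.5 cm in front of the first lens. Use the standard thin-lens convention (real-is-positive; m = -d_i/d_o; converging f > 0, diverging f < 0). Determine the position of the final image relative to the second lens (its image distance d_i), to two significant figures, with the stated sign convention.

Applying the thin-lens equation to the first lens, 1/(-12) = 1/16.5 + 1/d_i1, which gives d_i1 = -6.947 cm.
With d_i1 < 0 the first image is virtual and lies on the object side; the object distance for lens 2 is d_o2 = 39.5 - (-6.947) = 46.447 cm.
Applying the thin-lens equation again with f_2 = -31 cm and d_o2 = 46.447 cm gives d_i2 = -18.592 cm.

-19 cm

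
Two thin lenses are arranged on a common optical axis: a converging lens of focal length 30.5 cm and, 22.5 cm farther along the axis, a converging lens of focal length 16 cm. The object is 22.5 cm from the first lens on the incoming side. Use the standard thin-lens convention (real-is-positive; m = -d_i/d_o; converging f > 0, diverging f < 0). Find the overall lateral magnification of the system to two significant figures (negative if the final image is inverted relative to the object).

Lens 1: 1/d_i1 = 1/f_1 - 1/d_o1 = 1/30.5 - 1/22.5 = -0.01166 cm^-1, so d_i1 = -85.781 cm.
m_1 = -(-85.781)/22.5 = 3.8125.
With d_i1 < 0 the first image is virtual and lies on the object side; the object distance for lens 2 is d_o2 = 22.5 - (-85.781) = 108.281 cm.
Lens 2: 1/d_i2 = 1/f_2 - 1/d_o2 = 1/16 - 1/(108.281) = 0.05326 cm^-1, so d_i2 = 18.774 cm.
m_2 = -(18.774)/(108.281) = -0.1734.
The system's lateral magnification is m_1 m_2 = (3.8125)(-0.1734) = -0.6610.

-0.66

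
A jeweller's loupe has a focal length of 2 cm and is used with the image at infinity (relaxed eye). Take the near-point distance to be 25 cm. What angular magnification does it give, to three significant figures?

12.5

M = D/f = 25/2 = 12.500.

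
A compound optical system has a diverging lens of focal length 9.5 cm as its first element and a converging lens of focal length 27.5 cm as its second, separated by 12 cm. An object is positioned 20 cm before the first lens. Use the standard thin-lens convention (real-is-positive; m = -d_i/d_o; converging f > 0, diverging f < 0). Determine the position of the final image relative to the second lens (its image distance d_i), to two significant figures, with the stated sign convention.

-56 cm

First lens: d_i1 = 1/(1/(-9.5) - 1/20) = -6.441 cm.
With d_i1 < 0 the first image is virtual and lies on the object side; the object distance for lens 2 is d_o2 = 12 - (-6.441) = 18.441 cm.
Second lens: d_i2 = 1/(1/27.5 - 1/(18.441)) = -55.978 cm.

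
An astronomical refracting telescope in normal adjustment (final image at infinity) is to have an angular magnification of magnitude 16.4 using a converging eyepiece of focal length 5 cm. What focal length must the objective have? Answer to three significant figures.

|M| = f_obj/|f_eye|, so f_obj = |M| x |f_eye| = 16.4 x 5 = 82.000 cm.

82.0 cm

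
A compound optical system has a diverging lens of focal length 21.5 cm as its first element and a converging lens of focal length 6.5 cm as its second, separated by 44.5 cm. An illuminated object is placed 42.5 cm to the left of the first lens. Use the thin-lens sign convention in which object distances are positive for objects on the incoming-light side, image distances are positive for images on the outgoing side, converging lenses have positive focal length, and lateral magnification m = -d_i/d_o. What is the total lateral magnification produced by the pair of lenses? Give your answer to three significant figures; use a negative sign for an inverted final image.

-0.0418

Lens 1: 1/d_i1 = 1/f_1 - 1/d_o1 = 1/(-21.5) - 1/42.5 = -0.07004 cm^-1, so d_i1 = -14.277 cm.
m_1 = -(-14.277)/42.5 = 0.3359.
The intermediate image is virtual, 14.277 cm to the left of lens 1, so d_o2 = L - d_i1 = 44.5 - (-14.277) = 58.777 cm.
Lens 2: 1/d_i2 = 1/f_2 - 1/d_o2 = 1/6.5 - 1/(58.777) = 0.13683 cm^-1, so d_i2 = 7.308 cm.
m_2 = -(7.308)/(58.777) = -0.1243.
Overall magnification: m = m_1 m_2 = -0.0418.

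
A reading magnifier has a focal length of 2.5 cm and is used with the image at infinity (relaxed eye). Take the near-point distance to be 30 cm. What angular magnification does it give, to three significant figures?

M = D/f = 30/2.5 = 12.000.

12.0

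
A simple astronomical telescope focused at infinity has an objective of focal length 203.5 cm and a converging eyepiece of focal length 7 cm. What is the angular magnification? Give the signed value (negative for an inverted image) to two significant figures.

-29

M = -f_obj/f_eye = -203.5/(7) = -29.071.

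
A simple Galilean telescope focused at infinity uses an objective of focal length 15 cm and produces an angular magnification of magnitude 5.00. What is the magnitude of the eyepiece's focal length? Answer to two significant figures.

3.0 cm

|M| = f_obj/|f_eye|, so |f_eye| = f_obj/|M| = 15/5.0 = 3.000 cm.
(The eyepiece is diverging, so its signed focal length is -3.000 cm.)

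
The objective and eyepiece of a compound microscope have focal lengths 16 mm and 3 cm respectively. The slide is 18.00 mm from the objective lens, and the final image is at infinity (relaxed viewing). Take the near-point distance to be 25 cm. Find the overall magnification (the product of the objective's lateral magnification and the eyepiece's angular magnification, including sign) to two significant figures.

Convert to cm: f_obj = 16 mm = 1.6 cm; d_o = 18.00 mm = 1.80 cm.
Objective: 1/d_i = 1/f_obj - 1/d_o = 1/1.6 - 1/1.80 = 0.06944 cm^-1, so d_i = 14.400 cm.
m_obj = -d_i/d_o = -14.400/1.80 = -8.000.
Eyepiece angular magnification (image at infinity): M_eye = D/f_e = 25/3 = 8.333.
Overall M = m_obj x M_eye = (-8.000)(8.333) = -66.67.

-67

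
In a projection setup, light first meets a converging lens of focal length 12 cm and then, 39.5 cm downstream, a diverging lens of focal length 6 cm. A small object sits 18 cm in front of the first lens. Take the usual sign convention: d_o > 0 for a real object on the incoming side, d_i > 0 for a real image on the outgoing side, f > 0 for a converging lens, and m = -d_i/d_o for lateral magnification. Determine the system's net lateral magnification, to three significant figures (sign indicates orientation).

Lens 1: 1/d_i1 = 1/f_1 - 1/d_o1 = 1/12 - 1/18 = 0.02778 cm^-1, so d_i1 = 36.000 cm.
m_1 = -(36.000)/18 = -2.0000.
That image sits 3.500 cm in front of the second lens, so d_o2 = 3.500 cm.
Lens 2: 1/d_i2 = 1/f_2 - 1/d_o2 = 1/(-6) - 1/(3.500) = -0.45238 cm^-1, so d_i2 = -2.211 cm.
m_2 = -(-2.211)/(3.500) = 0.6316.
The system's lateral magnification is m_1 m_2 = (-2.0000)(0.6316) = -1.2632.

-1.26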